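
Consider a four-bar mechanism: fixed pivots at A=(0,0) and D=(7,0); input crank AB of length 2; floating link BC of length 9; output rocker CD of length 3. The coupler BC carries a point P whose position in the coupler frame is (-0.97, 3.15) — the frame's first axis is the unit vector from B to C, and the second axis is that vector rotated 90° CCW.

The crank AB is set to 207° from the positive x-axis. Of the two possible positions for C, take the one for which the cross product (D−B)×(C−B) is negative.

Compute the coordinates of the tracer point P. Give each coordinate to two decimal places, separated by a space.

-1.99 2.38

A=(0,0), D=(7.00,0)
B = A + 2.00·(cos207°, sin207°) = (-1.7820, -0.9080)
|BD| = 8.8288
circle(B,9.00) ∩ circle(D,3.00): a=8.4920, h=2.9810
  candidates: C₊=(6.3583,2.9306) cross=26.319; C₋=(6.9715,-2.9999) cross=-26.319
  mode - wants cross < 0 → take C=(6.9715,-2.9999) (cross=-26.319)
ex = (C−B)/|BC| = (0.9726,-0.2324); ey = (0.2324,0.9726)
P = B + -0.97·ex + 3.15·ey = (-1.9933,2.3812)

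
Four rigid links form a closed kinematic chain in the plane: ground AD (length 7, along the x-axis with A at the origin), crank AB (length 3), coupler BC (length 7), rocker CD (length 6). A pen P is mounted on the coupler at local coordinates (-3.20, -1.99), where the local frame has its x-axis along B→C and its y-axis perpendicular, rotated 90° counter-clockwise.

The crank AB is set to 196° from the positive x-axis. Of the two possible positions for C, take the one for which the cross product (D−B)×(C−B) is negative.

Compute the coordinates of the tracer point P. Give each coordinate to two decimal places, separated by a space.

A=(0,0), D=(7.00,0)
B = A + 3.00·(cos196°, sin196°) = (-2.8838, -0.8269)
|BD| = 9.9183
circle(B,7.00) ∩ circle(D,6.00): a=5.6145, h=4.1806
  candidates: C₊=(2.3626,3.8072) cross=41.464; C₋=(3.0597,-4.5248) cross=-41.464
  mode - wants cross < 0 → take C=(3.0597,-4.5248) (cross=-41.464)
ex = (C−B)/|BC| = (0.8491,-0.5283); ey = (0.5283,0.8491)
P = B + -3.20·ex + -1.99·ey = (-6.6521,-0.8261)

-6.65 -0.83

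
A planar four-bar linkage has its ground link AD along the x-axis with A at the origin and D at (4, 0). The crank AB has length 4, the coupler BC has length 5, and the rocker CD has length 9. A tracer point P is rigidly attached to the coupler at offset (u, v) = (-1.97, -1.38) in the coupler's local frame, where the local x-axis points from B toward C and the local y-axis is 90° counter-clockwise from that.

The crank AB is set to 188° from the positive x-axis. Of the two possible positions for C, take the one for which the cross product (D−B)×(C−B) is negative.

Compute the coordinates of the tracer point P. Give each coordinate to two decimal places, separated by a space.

A=(0,0), D=(4.00,0)
B = A + 4.00·(cos188°, sin188°) = (-3.9611, -0.5567)
|BD| = 7.9805
circle(B,5.00) ∩ circle(D,9.00): a=0.4817, h=4.9767
  candidates: C₊=(-3.8277,4.4415) cross=39.717; C₋=(-3.1334,-5.4877) cross=-39.717
  mode - wants cross < 0 → take C=(-3.1334,-5.4877) (cross=-39.717)
ex = (C−B)/|BC| = (0.1655,-0.9862); ey = (0.9862,0.1655)
P = B + -1.97·ex + -1.38·ey = (-5.6481,1.1577)

-5.65 1.16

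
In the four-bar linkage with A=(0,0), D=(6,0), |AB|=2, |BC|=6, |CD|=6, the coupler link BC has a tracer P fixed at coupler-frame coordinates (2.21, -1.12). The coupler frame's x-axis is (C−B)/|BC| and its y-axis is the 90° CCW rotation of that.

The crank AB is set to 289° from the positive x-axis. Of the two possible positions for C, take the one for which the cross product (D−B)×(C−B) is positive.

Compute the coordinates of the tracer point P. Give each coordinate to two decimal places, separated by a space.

2.09 0.12

A=(0,0), D=(6.00,0)
B = A + 2.00·(cos289°, sin289°) = (0.6511, -1.8910)
|BD| = 5.6733
circle(B,6.00) ∩ circle(D,6.00): a=2.8367, h=5.2871
  candidates: C₊=(1.5633,4.0392) cross=29.995; C₋=(5.0879,-5.9303) cross=-29.995
  mode + wants cross > 0 → take C=(1.5633,4.0392) (cross=29.995)
ex = (C−B)/|BC| = (0.1520,0.9884); ey = (-0.9884,0.1520)
P = B + 2.21·ex + -1.12·ey = (2.0941,0.1230)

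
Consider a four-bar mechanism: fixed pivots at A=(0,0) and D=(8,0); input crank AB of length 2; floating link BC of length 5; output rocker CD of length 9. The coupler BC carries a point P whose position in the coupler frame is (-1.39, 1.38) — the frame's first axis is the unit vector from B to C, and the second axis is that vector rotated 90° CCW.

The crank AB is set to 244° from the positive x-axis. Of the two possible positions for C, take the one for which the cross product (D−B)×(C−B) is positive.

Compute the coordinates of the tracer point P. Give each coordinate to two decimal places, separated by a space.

-2.38 -3.06

A=(0,0), D=(8.00,0)
B = A + 2.00·(cos244°, sin244°) = (-0.8767, -1.7976)
|BD| = 9.0569
circle(B,5.00) ∩ circle(D,9.00): a=1.4369, h=4.7891
  candidates: C₊=(-0.4189,3.1814) cross=43.374; C₋=(1.4821,-6.2062) cross=-43.374
  mode + wants cross > 0 → take C=(-0.4189,3.1814) (cross=43.374)
ex = (C−B)/|BC| = (0.0916,0.9958); ey = (-0.9958,0.0916)
P = B + -1.39·ex + 1.38·ey = (-2.3782,-3.0554)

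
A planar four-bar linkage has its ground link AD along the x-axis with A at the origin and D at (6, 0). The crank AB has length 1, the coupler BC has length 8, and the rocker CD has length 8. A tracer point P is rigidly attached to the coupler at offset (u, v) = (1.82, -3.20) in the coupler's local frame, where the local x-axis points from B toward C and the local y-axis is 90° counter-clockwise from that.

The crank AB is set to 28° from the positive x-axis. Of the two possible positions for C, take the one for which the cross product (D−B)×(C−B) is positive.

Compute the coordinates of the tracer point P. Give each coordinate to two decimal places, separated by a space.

4.55 0.83

A=(0,0), D=(6.00,0)
B = A + 1.00·(cos28°, sin28°) = (0.8829, 0.4695)
|BD| = 5.1385
circle(B,8.00) ∩ circle(D,8.00): a=2.5693, h=7.5762
  candidates: C₊=(4.1337,7.7793) cross=38.931; C₋=(2.7493,-7.3098) cross=-38.931
  mode + wants cross > 0 → take C=(4.1337,7.7793) (cross=38.931)
ex = (C−B)/|BC| = (0.4063,0.9137); ey = (-0.9137,0.4063)
P = B + 1.82·ex + -3.20·ey = (4.5464,0.8322)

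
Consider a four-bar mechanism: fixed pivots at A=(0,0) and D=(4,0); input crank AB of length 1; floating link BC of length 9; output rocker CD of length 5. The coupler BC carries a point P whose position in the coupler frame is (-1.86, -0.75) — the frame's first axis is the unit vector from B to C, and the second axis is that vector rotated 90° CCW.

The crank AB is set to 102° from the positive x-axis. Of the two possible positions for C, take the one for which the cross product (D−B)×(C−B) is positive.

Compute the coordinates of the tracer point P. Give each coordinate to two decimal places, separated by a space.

-2.02 0.13

A=(0,0), D=(4.00,0)
B = A + 1.00·(cos102°, sin102°) = (-0.2079, 0.9781)
|BD| = 4.3201
circle(B,9.00) ∩ circle(D,5.00): a=8.6414, h=2.5153
  candidates: C₊=(8.7786,1.4715) cross=10.866; C₋=(7.6396,-3.4284) cross=-10.866
  mode + wants cross > 0 → take C=(8.7786,1.4715) (cross=10.866)
ex = (C−B)/|BC| = (0.9985,0.0548); ey = (-0.0548,0.9985)
P = B + -1.86·ex + -0.75·ey = (-2.0240,0.1273)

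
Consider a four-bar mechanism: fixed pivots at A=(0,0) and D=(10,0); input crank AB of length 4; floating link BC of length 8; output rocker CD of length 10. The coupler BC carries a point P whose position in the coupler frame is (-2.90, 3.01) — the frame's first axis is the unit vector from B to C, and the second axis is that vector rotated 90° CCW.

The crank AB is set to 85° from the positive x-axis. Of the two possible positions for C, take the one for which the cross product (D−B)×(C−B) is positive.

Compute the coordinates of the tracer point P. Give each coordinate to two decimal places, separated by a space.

-3.82 4.31

A=(0,0), D=(10.00,0)
B = A + 4.00·(cos85°, sin85°) = (0.3486, 3.9848)
|BD| = 10.4416
circle(B,8.00) ∩ circle(D,10.00): a=3.4969, h=7.1952
  candidates: C₊=(6.3268,9.3009) cross=75.130; C₋=(0.8350,-4.0004) cross=-75.130
  mode + wants cross > 0 → take C=(6.3268,9.3009) (cross=75.130)
ex = (C−B)/|BC| = (0.7473,0.6645); ey = (-0.6645,0.7473)
P = B + -2.90·ex + 3.01·ey = (-3.8187,4.3070)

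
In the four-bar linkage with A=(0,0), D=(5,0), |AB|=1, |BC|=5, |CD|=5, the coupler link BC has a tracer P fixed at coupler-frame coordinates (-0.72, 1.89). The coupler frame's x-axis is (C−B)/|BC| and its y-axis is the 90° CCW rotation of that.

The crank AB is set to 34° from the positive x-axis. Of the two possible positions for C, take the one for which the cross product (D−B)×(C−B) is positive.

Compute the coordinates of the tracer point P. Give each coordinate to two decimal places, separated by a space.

-1.15 0.97

A=(0,0), D=(5.00,0)
B = A + 1.00·(cos34°, sin34°) = (0.8290, 0.5592)
|BD| = 4.2083
circle(B,5.00) ∩ circle(D,5.00): a=2.1041, h=4.5357
  candidates: C₊=(3.5172,4.7751) cross=19.088; C₋=(2.3118,-4.2159) cross=-19.088
  mode + wants cross > 0 → take C=(3.5172,4.7751) (cross=19.088)
ex = (C−B)/|BC| = (0.5376,0.8432); ey = (-0.8432,0.5376)
P = B + -0.72·ex + 1.89·ey = (-1.1517,0.9682)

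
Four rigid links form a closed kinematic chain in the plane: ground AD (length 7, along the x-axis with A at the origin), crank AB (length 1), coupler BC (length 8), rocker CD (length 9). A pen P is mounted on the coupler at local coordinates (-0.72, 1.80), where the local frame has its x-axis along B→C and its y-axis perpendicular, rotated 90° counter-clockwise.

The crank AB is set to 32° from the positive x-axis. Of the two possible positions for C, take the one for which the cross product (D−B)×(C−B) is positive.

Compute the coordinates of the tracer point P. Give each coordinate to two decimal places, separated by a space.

-1.08 0.38

A=(0,0), D=(7.00,0)
B = A + 1.00·(cos32°, sin32°) = (0.8480, 0.5299)
|BD| = 6.1747
circle(B,8.00) ∩ circle(D,9.00): a=1.7108, h=7.8149
  candidates: C₊=(3.2232,8.1692) cross=48.255; C₋=(1.8818,-7.4030) cross=-48.255
  mode + wants cross > 0 → take C=(3.2232,8.1692) (cross=48.255)
ex = (C−B)/|BC| = (0.2969,0.9549); ey = (-0.9549,0.2969)
P = B + -0.72·ex + 1.80·ey = (-1.0846,0.3768)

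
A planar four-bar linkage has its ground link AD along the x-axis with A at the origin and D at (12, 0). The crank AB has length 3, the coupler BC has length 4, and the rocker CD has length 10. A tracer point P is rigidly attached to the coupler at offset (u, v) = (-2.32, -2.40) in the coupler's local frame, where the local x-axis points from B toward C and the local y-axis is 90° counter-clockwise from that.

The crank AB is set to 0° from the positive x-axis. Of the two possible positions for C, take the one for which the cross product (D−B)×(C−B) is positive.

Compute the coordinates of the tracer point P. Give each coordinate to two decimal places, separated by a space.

A=(0,0), D=(12.00,0)
B = A + 3.00·(cos0°, sin0°) = (3.0000, 0.0000)
|BD| = 9.0000
circle(B,4.00) ∩ circle(D,10.00): a=-0.1667, h=3.9965
  candidates: C₊=(2.8333,3.9965) cross=35.969; C₋=(2.8333,-3.9965) cross=-35.969
  mode + wants cross > 0 → take C=(2.8333,3.9965) (cross=35.969)
ex = (C−B)/|BC| = (-0.0417,0.9991); ey = (-0.9991,-0.0417)
P = B + -2.32·ex + -2.40·ey = (5.4946,-2.2180)

5.49 -2.22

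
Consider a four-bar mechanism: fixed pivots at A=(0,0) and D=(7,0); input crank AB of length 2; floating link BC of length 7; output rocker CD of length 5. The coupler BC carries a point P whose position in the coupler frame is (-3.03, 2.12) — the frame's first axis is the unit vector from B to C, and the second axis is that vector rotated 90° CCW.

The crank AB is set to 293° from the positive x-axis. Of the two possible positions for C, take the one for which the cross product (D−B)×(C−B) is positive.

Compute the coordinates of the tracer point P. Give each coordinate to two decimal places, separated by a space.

A=(0,0), D=(7.00,0)
B = A + 2.00·(cos293°, sin293°) = (0.7815, -1.8410)
|BD| = 6.4853
circle(B,7.00) ∩ circle(D,5.00): a=5.0930, h=4.8022
  candidates: C₊=(4.3017,4.2094) cross=31.144; C₋=(7.0282,-4.9999) cross=-31.144
  mode + wants cross > 0 → take C=(4.3017,4.2094) (cross=31.144)
ex = (C−B)/|BC| = (0.5029,0.8643); ey = (-0.8643,0.5029)
P = B + -3.03·ex + 2.12·ey = (-2.5747,-3.3938)

-2.57 -3.39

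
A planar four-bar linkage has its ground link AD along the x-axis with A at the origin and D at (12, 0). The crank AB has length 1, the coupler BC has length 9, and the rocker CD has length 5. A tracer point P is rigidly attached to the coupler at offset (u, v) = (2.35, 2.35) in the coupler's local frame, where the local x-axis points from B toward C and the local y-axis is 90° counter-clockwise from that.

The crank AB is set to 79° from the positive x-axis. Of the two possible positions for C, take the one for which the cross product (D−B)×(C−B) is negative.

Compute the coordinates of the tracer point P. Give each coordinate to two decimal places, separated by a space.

3.36 1.97

A=(0,0), D=(12.00,0)
B = A + 1.00·(cos79°, sin79°) = (0.1908, 0.9816)
|BD| = 11.8499
circle(B,9.00) ∩ circle(D,5.00): a=8.2878, h=3.5088
  candidates: C₊=(8.7408,3.7918) cross=41.579; C₋=(8.1595,-3.2017) cross=-41.579
  mode - wants cross < 0 → take C=(8.1595,-3.2017) (cross=-41.579)
ex = (C−B)/|BC| = (0.8854,-0.4648); ey = (0.4648,0.8854)
P = B + 2.35·ex + 2.35·ey = (3.3638,1.9700)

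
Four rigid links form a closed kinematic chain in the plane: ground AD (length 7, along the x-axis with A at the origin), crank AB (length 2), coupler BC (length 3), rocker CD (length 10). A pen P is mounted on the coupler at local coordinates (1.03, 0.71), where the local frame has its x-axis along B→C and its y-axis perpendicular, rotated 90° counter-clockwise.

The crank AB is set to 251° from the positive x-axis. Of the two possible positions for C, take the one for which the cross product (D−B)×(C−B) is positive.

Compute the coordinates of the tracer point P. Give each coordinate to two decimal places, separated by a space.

A=(0,0), D=(7.00,0)
B = A + 2.00·(cos251°, sin251°) = (-0.6511, -1.8910)
|BD| = 7.8814
circle(B,3.00) ∩ circle(D,10.00): a=-1.8324, h=2.3753
  candidates: C₊=(-3.0000,-0.0248) cross=18.721; C₋=(-1.8601,-4.6367) cross=-18.721
  mode + wants cross > 0 → take C=(-3.0000,-0.0248) (cross=18.721)
ex = (C−B)/|BC| = (-0.7829,0.6221); ey = (-0.6221,-0.7829)
P = B + 1.03·ex + 0.71·ey = (-1.8993,-1.8062)

-1.90 -1.81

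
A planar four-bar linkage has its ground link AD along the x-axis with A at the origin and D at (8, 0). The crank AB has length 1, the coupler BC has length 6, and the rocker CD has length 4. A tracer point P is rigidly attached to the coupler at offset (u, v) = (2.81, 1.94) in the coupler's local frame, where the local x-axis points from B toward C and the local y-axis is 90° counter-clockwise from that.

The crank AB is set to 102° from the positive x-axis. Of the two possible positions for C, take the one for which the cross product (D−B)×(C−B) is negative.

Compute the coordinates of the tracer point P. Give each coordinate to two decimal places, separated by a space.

A=(0,0), D=(8.00,0)
B = A + 1.00·(cos102°, sin102°) = (-0.2079, 0.9781)
|BD| = 8.2660
circle(B,6.00) ∩ circle(D,4.00): a=5.3428, h=2.7303
  candidates: C₊=(5.4204,3.0571) cross=22.569; C₋=(4.7742,-2.3652) cross=-22.569
  mode - wants cross < 0 → take C=(4.7742,-2.3652) (cross=-22.569)
ex = (C−B)/|BC| = (0.8304,-0.5572); ey = (0.5572,0.8304)
P = B + 2.81·ex + 1.94·ey = (3.2064,1.0232)

3.21 1.02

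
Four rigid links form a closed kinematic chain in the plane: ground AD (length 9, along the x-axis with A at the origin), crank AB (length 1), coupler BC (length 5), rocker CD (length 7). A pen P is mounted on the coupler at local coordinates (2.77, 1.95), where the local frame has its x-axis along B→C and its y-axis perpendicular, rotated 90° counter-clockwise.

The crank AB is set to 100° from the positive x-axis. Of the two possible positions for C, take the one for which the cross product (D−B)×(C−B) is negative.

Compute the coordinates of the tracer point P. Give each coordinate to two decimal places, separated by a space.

3.02 -0.15

A=(0,0), D=(9.00,0)
B = A + 1.00·(cos100°, sin100°) = (-0.1736, 0.9848)
|BD| = 9.2264
circle(B,5.00) ∩ circle(D,7.00): a=3.3126, h=3.7453
  candidates: C₊=(3.5197,4.3551) cross=34.555; C₋=(2.7202,-3.0926) cross=-34.555
  mode - wants cross < 0 → take C=(2.7202,-3.0926) (cross=-34.555)
ex = (C−B)/|BC| = (0.5788,-0.8155); ey = (0.8155,0.5788)
P = B + 2.77·ex + 1.95·ey = (3.0198,-0.1455)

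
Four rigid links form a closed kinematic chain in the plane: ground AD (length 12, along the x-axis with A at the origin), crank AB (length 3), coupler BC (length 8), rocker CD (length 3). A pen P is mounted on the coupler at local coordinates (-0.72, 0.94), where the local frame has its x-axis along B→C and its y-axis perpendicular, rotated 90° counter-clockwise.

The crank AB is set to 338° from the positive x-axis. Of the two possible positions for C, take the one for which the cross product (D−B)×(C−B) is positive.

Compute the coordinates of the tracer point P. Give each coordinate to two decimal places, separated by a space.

A=(0,0), D=(12.00,0)
B = A + 3.00·(cos338°, sin338°) = (2.7816, -1.1238)
|BD| = 9.2867
circle(B,8.00) ∩ circle(D,3.00): a=7.6046, h=2.4840
  candidates: C₊=(10.0296,2.2622) cross=23.069; C₋=(10.6308,-2.6693) cross=-23.069
  mode + wants cross > 0 → take C=(10.0296,2.2622) (cross=23.069)
ex = (C−B)/|BC| = (0.9060,0.4233); ey = (-0.4233,0.9060)
P = B + -0.72·ex + 0.94·ey = (1.7314,-0.5769)

1.73 -0.58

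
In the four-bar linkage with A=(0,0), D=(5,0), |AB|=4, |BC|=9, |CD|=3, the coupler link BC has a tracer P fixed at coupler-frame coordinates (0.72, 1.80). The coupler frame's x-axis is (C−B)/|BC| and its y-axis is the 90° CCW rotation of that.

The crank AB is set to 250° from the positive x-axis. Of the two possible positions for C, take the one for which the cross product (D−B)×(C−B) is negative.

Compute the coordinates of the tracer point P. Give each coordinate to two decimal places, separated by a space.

A=(0,0), D=(5.00,0)
B = A + 4.00·(cos250°, sin250°) = (-1.3681, -3.7588)
|BD| = 7.3946
circle(B,9.00) ∩ circle(D,3.00): a=8.5657, h=2.7620
  candidates: C₊=(4.6045,2.9738) cross=20.424; C₋=(7.4124,-1.7833) cross=-20.424
  mode - wants cross < 0 → take C=(7.4124,-1.7833) (cross=-20.424)
ex = (C−B)/|BC| = (0.9756,0.2195); ey = (-0.2195,0.9756)
P = B + 0.72·ex + 1.80·ey = (-1.0607,-1.8446)

-1.06 -1.84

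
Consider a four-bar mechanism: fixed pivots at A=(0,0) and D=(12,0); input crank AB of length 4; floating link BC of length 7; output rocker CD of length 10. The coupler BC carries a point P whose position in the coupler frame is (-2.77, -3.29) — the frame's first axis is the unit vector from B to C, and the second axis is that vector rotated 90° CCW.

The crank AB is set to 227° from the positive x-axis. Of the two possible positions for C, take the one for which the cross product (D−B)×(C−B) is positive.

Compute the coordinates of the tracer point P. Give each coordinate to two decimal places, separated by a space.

A=(0,0), D=(12.00,0)
B = A + 4.00·(cos227°, sin227°) = (-2.7280, -2.9254)
|BD| = 15.0157
circle(B,7.00) ∩ circle(D,10.00): a=5.8096, h=3.9049
  candidates: C₊=(2.2096,2.0365) cross=58.635; C₋=(3.7311,-5.6236) cross=-58.635
  mode + wants cross > 0 → take C=(2.2096,2.0365) (cross=58.635)
ex = (C−B)/|BC| = (0.7054,0.7088); ey = (-0.7088,0.7054)
P = B + -2.77·ex + -3.29·ey = (-2.3498,-7.2096)

-2.35 -7.21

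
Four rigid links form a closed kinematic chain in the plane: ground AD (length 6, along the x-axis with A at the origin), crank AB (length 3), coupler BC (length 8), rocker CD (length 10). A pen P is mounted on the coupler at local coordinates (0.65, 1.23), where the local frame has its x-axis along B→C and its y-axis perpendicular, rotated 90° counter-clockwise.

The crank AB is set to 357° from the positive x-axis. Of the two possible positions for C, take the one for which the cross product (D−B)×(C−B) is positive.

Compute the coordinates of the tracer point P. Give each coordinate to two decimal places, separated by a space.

A=(0,0), D=(6.00,0)
B = A + 3.00·(cos357°, sin357°) = (2.9959, -0.1570)
|BD| = 3.0082
circle(B,8.00) ∩ circle(D,10.00): a=-4.4795, h=6.6283
  candidates: C₊=(-1.8235,6.2284) cross=19.939; C₋=(-1.1316,-7.0100) cross=-19.939
  mode + wants cross > 0 → take C=(-1.8235,6.2284) (cross=19.939)
ex = (C−B)/|BC| = (-0.6024,0.7982); ey = (-0.7982,-0.6024)
P = B + 0.65·ex + 1.23·ey = (1.6226,-0.3792)

1.62 -0.38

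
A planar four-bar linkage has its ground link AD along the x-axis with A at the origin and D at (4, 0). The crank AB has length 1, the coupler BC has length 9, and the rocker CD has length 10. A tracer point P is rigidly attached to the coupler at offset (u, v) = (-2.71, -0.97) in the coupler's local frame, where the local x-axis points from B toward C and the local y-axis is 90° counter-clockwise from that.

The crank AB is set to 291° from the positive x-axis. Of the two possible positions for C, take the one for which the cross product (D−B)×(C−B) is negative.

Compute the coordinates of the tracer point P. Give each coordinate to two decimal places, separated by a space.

A=(0,0), D=(4.00,0)
B = A + 1.00·(cos291°, sin291°) = (0.3584, -0.9336)
|BD| = 3.7594
circle(B,9.00) ∩ circle(D,10.00): a=-0.6473, h=8.9767
  candidates: C₊=(-2.4979,7.6012) cross=33.747; C₋=(1.9605,-9.7898) cross=-33.747
  mode - wants cross < 0 → take C=(1.9605,-9.7898) (cross=-33.747)
ex = (C−B)/|BC| = (0.1780,-0.9840); ey = (0.9840,0.1780)
P = B + -2.71·ex + -0.97·ey = (-1.0786,1.5605)

-1.08 1.56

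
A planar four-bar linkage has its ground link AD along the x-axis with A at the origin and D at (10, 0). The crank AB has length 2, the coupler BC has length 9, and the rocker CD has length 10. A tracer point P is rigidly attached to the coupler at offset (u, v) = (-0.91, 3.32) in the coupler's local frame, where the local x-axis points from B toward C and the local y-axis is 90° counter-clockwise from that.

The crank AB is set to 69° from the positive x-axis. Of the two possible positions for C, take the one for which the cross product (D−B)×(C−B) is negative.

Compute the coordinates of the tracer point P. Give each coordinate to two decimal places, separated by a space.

3.74 3.51

A=(0,0), D=(10.00,0)
B = A + 2.00·(cos69°, sin69°) = (0.7167, 1.8672)
|BD| = 9.4692
circle(B,9.00) ∩ circle(D,10.00): a=3.7313, h=8.1901
  candidates: C₊=(5.9898,9.1607) cross=77.553; C₋=(2.7599,-6.8979) cross=-77.553
  mode - wants cross < 0 → take C=(2.7599,-6.8979) (cross=-77.553)
ex = (C−B)/|BC| = (0.2270,-0.9739); ey = (0.9739,0.2270)
P = B + -0.91·ex + 3.32·ey = (3.7435,3.5071)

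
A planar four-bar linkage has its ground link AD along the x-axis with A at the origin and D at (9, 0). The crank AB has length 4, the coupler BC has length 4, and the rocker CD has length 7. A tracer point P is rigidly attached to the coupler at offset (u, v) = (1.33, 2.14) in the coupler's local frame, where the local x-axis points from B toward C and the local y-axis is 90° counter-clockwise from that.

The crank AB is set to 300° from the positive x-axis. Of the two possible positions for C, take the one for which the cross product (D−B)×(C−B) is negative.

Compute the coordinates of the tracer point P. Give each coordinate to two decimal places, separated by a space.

A=(0,0), D=(9.00,0)
B = A + 4.00·(cos300°, sin300°) = (2.0000, -3.4641)
|BD| = 7.8102
circle(B,4.00) ∩ circle(D,7.00): a=1.7925, h=3.5759
  candidates: C₊=(2.0205,0.5358) cross=27.928; C₋=(5.1926,-5.8740) cross=-27.928
  mode - wants cross < 0 → take C=(5.1926,-5.8740) (cross=-27.928)
ex = (C−B)/|BC| = (0.7981,-0.6025); ey = (0.6025,0.7981)
P = B + 1.33·ex + 2.14·ey = (4.3508,-2.5574)

4.35 -2.56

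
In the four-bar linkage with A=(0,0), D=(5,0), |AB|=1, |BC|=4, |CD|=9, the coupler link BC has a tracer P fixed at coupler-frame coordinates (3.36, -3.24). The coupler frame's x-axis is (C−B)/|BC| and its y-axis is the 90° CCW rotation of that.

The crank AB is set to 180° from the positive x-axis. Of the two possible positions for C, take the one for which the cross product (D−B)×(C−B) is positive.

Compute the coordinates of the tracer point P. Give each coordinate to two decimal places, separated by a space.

-0.45 4.63

A=(0,0), D=(5.00,0)
B = A + 1.00·(cos180°, sin180°) = (-1.0000, 0.0000)
|BD| = 6.0000
circle(B,4.00) ∩ circle(D,9.00): a=-2.4167, h=3.1874
  candidates: C₊=(-3.4167,3.1874) cross=19.125; C₋=(-3.4167,-3.1874) cross=-19.125
  mode + wants cross > 0 → take C=(-3.4167,3.1874) (cross=19.125)
ex = (C−B)/|BC| = (-0.6042,0.7969); ey = (-0.7969,-0.6042)
P = B + 3.36·ex + -3.24·ey = (-0.4482,4.6349)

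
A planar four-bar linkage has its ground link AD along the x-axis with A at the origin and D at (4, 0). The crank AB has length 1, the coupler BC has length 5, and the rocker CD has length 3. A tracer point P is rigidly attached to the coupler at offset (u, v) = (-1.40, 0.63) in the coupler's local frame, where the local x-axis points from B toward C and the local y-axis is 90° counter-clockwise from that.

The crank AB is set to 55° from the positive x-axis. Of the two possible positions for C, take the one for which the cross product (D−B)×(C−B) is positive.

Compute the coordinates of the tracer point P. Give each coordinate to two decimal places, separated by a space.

-0.96 0.86

A=(0,0), D=(4.00,0)
B = A + 1.00·(cos55°, sin55°) = (0.5736, 0.8192)
|BD| = 3.5230
circle(B,5.00) ∩ circle(D,3.00): a=4.0323, h=2.9565
  candidates: C₊=(5.1828,2.7570) cross=10.416; C₋=(3.8079,-2.9938) cross=-10.416
  mode + wants cross > 0 → take C=(5.1828,2.7570) (cross=10.416)
ex = (C−B)/|BC| = (0.9218,0.3876); ey = (-0.3876,0.9218)
P = B + -1.40·ex + 0.63·ey = (-0.9612,0.8573)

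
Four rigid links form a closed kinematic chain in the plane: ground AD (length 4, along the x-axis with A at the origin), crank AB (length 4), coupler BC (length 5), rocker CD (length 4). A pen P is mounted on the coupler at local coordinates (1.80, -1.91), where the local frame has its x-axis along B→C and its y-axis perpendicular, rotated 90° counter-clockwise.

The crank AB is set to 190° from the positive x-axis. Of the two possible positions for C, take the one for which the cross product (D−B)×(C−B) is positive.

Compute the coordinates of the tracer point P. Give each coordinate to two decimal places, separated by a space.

-1.43 -1.47

A=(0,0), D=(4.00,0)
B = A + 4.00·(cos190°, sin190°) = (-3.9392, -0.6946)
|BD| = 7.9696
circle(B,5.00) ∩ circle(D,4.00): a=4.5494, h=2.0743
  candidates: C₊=(0.4121,1.7683) cross=16.531; C₋=(0.7737,-2.3645) cross=-16.531
  mode + wants cross > 0 → take C=(0.4121,1.7683) (cross=16.531)
ex = (C−B)/|BC| = (0.8703,0.4926); ey = (-0.4926,0.8703)
P = B + 1.80·ex + -1.91·ey = (-1.4319,-1.4702)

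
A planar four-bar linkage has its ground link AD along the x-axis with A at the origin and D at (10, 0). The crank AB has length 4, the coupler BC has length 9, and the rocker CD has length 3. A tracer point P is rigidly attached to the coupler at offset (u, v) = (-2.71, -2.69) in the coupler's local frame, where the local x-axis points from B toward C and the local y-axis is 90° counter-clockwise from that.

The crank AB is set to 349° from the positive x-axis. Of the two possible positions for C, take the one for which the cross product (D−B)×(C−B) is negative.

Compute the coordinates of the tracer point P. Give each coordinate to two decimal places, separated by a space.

A=(0,0), D=(10.00,0)
B = A + 4.00·(cos349°, sin349°) = (3.9265, -0.7632)
|BD| = 6.1213
circle(B,9.00) ∩ circle(D,3.00): a=8.9418, h=1.0221
  candidates: C₊=(12.6711,1.3658) cross=6.257; C₋=(12.9259,-0.6625) cross=-6.257
  mode - wants cross < 0 → take C=(12.9259,-0.6625) (cross=-6.257)
ex = (C−B)/|BC| = (0.9999,0.0112); ey = (-0.0112,0.9999)
P = B + -2.71·ex + -2.69·ey = (1.2468,-3.4834)

1.25 -3.48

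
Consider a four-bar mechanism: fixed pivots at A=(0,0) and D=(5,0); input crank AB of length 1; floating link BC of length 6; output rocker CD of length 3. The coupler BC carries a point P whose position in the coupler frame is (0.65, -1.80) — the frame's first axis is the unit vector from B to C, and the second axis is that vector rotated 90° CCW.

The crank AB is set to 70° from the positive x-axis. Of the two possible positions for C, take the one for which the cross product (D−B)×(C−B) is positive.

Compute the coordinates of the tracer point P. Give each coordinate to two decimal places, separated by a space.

1.52 -0.57

A=(0,0), D=(5.00,0)
B = A + 1.00·(cos70°, sin70°) = (0.3420, 0.9397)
|BD| = 4.7518
circle(B,6.00) ∩ circle(D,3.00): a=5.2169, h=2.9637
  candidates: C₊=(6.0420,2.8132) cross=14.083; C₋=(4.8698,-2.9972) cross=-14.083
  mode + wants cross > 0 → take C=(6.0420,2.8132) (cross=14.083)
ex = (C−B)/|BC| = (0.9500,0.3123); ey = (-0.3123,0.9500)
P = B + 0.65·ex + -1.80·ey = (1.5216,-0.5673)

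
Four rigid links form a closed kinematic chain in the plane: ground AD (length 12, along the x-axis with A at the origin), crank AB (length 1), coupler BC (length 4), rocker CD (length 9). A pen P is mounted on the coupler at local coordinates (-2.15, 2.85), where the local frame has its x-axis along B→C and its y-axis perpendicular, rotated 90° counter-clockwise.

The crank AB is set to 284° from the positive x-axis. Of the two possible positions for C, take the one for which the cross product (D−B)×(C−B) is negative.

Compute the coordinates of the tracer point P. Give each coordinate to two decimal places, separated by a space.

0.02 2.59

A=(0,0), D=(12.00,0)
B = A + 1.00·(cos284°, sin284°) = (0.2419, -0.9703)
|BD| = 11.7980
circle(B,4.00) ∩ circle(D,9.00): a=3.1443, h=2.4725
  candidates: C₊=(3.1723,1.7524) cross=29.171; C₋=(3.5789,-3.1758) cross=-29.171
  mode - wants cross < 0 → take C=(3.5789,-3.1758) (cross=-29.171)
ex = (C−B)/|BC| = (0.8343,-0.5514); ey = (0.5514,0.8343)
P = B + -2.15·ex + 2.85·ey = (0.0197,2.5928)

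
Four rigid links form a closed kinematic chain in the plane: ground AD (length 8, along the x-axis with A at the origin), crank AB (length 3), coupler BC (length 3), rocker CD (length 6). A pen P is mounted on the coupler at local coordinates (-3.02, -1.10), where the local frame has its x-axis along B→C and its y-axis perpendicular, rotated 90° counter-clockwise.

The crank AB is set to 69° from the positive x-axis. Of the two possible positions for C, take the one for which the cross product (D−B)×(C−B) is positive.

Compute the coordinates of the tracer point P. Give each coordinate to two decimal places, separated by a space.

A=(0,0), D=(8.00,0)
B = A + 3.00·(cos69°, sin69°) = (1.0751, 2.8007)
|BD| = 7.4698
circle(B,3.00) ∩ circle(D,6.00): a=1.9276, h=2.2987
  candidates: C₊=(3.7240,4.2090) cross=17.171; C₋=(2.0002,-0.0531) cross=-17.171
  mode + wants cross > 0 → take C=(3.7240,4.2090) (cross=17.171)
ex = (C−B)/|BC| = (0.8830,0.4694); ey = (-0.4694,0.8830)
P = B + -3.02·ex + -1.10·ey = (-1.0751,0.4118)

-1.08 0.41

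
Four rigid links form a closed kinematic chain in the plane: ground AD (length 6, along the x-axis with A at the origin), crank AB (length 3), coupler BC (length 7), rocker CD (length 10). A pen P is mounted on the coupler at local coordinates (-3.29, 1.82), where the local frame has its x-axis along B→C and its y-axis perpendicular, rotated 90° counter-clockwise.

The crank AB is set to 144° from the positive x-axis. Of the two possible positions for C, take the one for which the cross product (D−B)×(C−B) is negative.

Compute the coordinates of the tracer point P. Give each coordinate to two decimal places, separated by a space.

A=(0,0), D=(6.00,0)
B = A + 3.00·(cos144°, sin144°) = (-2.4271, 1.7634)
|BD| = 8.6096
circle(B,7.00) ∩ circle(D,10.00): a=1.3430, h=6.8700
  candidates: C₊=(0.2945,8.2126) cross=59.147; C₋=(-2.5196,-5.2360) cross=-59.147
  mode - wants cross < 0 → take C=(-2.5196,-5.2360) (cross=-59.147)
ex = (C−B)/|BC| = (-0.0132,-0.9999); ey = (0.9999,-0.0132)
P = B + -3.29·ex + 1.82·ey = (-0.5637,5.0290)

-0.56 5.03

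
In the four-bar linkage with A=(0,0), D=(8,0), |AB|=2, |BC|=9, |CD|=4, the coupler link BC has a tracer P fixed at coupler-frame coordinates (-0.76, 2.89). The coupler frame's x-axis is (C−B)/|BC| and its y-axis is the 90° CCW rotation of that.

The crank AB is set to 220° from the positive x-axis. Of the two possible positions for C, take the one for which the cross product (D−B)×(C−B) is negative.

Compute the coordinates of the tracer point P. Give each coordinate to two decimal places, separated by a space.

-1.42 1.70

A=(0,0), D=(8.00,0)
B = A + 2.00·(cos220°, sin220°) = (-1.5321, -1.2856)
|BD| = 9.6184
circle(B,9.00) ∩ circle(D,4.00): a=8.1881, h=3.7356
  candidates: C₊=(6.0833,3.5109) cross=35.930; C₋=(7.0819,-3.8932) cross=-35.930
  mode - wants cross < 0 → take C=(7.0819,-3.8932) (cross=-35.930)
ex = (C−B)/|BC| = (0.9571,-0.2897); ey = (0.2897,0.9571)
P = B + -0.76·ex + 2.89·ey = (-1.4222,1.7007)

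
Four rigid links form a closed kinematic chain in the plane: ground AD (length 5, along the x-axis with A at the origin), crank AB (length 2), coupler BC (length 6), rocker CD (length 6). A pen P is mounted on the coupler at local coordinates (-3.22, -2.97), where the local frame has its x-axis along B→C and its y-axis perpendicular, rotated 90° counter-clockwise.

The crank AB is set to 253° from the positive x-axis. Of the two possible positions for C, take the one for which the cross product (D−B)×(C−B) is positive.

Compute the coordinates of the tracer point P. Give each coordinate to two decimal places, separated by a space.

1.74 -5.62

A=(0,0), D=(5.00,0)
B = A + 2.00·(cos253°, sin253°) = (-0.5847, -1.9126)
|BD| = 5.9032
circle(B,6.00) ∩ circle(D,6.00): a=2.9516, h=5.2238
  candidates: C₊=(0.5151,3.9857) cross=30.837; C₋=(3.9001,-5.8983) cross=-30.837
  mode + wants cross > 0 → take C=(0.5151,3.9857) (cross=30.837)
ex = (C−B)/|BC| = (0.1833,0.9831); ey = (-0.9831,0.1833)
P = B + -3.22·ex + -2.97·ey = (1.7447,-5.6225)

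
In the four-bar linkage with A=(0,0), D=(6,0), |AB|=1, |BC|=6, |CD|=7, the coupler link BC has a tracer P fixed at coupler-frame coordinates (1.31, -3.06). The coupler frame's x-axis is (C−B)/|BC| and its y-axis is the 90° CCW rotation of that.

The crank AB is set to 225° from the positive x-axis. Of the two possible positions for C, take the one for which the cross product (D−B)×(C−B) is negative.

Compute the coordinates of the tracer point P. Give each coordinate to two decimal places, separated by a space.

A=(0,0), D=(6.00,0)
B = A + 1.00·(cos225°, sin225°) = (-0.7071, -0.7071)
|BD| = 6.7443
circle(B,6.00) ∩ circle(D,7.00): a=2.4084, h=5.4954
  candidates: C₊=(1.1118,5.0105) cross=37.063; C₋=(2.2641,-5.9197) cross=-37.063
  mode - wants cross < 0 → take C=(2.2641,-5.9197) (cross=-37.063)
ex = (C−B)/|BC| = (0.4952,-0.8688); ey = (0.8688,0.4952)
P = B + 1.31·ex + -3.06·ey = (-2.7168,-3.3605)

-2.72 -3.36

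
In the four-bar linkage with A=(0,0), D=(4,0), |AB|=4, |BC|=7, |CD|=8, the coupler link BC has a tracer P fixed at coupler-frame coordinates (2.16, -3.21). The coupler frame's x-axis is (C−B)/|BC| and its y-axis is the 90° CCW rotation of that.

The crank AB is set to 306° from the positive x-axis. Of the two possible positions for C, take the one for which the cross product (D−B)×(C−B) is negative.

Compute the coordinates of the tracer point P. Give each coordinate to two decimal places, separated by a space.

2.68 -7.09

A=(0,0), D=(4.00,0)
B = A + 4.00·(cos306°, sin306°) = (2.3511, -3.2361)
|BD| = 3.6319
circle(B,7.00) ∩ circle(D,8.00): a=-0.2491, h=6.9956
  candidates: C₊=(-3.9950,-0.2821) cross=25.407; C₋=(8.4712,-6.6339) cross=-25.407
  mode - wants cross < 0 → take C=(8.4712,-6.6339) (cross=-25.407)
ex = (C−B)/|BC| = (0.8743,-0.4854); ey = (0.4854,0.8743)
P = B + 2.16·ex + -3.21·ey = (2.6815,-7.0910)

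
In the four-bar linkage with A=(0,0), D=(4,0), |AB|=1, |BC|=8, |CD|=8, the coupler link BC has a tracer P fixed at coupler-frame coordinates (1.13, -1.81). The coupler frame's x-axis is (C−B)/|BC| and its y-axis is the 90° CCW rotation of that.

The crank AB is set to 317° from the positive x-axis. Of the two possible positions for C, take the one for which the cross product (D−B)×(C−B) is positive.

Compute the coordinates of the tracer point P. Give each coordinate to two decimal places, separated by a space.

2.55 0.44

A=(0,0), D=(4.00,0)
B = A + 1.00·(cos317°, sin317°) = (0.7314, -0.6820)
|BD| = 3.3390
circle(B,8.00) ∩ circle(D,8.00): a=1.6695, h=7.8239
  candidates: C₊=(0.7677,7.3179) cross=26.124; C₋=(3.9637,-7.9999) cross=-26.124
  mode + wants cross > 0 → take C=(0.7677,7.3179) (cross=26.124)
ex = (C−B)/|BC| = (0.0045,1.0000); ey = (-1.0000,0.0045)
P = B + 1.13·ex + -1.81·ey = (2.5465,0.4398)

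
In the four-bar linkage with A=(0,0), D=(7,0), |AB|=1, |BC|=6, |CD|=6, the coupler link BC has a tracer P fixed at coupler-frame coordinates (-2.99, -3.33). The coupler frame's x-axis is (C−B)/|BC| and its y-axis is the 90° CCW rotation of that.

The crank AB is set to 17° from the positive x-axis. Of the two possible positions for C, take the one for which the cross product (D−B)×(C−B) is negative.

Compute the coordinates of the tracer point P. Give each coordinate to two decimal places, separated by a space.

-3.38 1.41

A=(0,0), D=(7.00,0)
B = A + 1.00·(cos17°, sin17°) = (0.9563, 0.2924)
|BD| = 6.0508
circle(B,6.00) ∩ circle(D,6.00): a=3.0254, h=5.1814
  candidates: C₊=(4.2285,5.3215) cross=31.352; C₋=(3.7278,-5.0292) cross=-31.352
  mode - wants cross < 0 → take C=(3.7278,-5.0292) (cross=-31.352)
ex = (C−B)/|BC| = (0.4619,-0.8869); ey = (0.8869,0.4619)
P = B + -2.99·ex + -3.33·ey = (-3.3783,1.4061)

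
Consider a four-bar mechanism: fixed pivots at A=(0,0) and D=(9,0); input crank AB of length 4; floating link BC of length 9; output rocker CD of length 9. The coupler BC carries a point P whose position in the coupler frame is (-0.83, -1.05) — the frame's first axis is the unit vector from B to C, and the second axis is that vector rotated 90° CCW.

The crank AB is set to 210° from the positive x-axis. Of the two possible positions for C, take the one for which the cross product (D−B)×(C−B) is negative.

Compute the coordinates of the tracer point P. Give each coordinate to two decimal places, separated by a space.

A=(0,0), D=(9.00,0)
B = A + 4.00·(cos210°, sin210°) = (-3.4641, -2.0000)
|BD| = 12.6235
circle(B,9.00) ∩ circle(D,9.00): a=6.3118, h=6.4157
  candidates: C₊=(1.7515,5.3347) cross=80.989; C₋=(3.7844,-7.3347) cross=-80.989
  mode - wants cross < 0 → take C=(3.7844,-7.3347) (cross=-80.989)
ex = (C−B)/|BC| = (0.8054,-0.5927); ey = (0.5927,0.8054)
P = B + -0.83·ex + -1.05·ey = (-4.7550,-2.3537)

-4.75 -2.35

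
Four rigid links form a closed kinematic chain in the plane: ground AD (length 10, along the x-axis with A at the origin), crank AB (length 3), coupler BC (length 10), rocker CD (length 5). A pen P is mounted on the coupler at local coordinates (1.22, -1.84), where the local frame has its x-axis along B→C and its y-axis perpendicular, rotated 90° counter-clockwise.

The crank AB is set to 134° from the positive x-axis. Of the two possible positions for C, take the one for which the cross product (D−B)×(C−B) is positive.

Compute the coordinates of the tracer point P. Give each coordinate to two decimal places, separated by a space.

-0.48 0.64

A=(0,0), D=(10.00,0)
B = A + 3.00·(cos134°, sin134°) = (-2.0840, 2.1580)
|BD| = 12.2752
circle(B,10.00) ∩ circle(D,5.00): a=9.1925, h=3.9367
  candidates: C₊=(7.6575,4.4173) cross=48.323; C₋=(6.2733,-3.3334) cross=-48.323
  mode + wants cross > 0 → take C=(7.6575,4.4173) (cross=48.323)
ex = (C−B)/|BC| = (0.9741,0.2259); ey = (-0.2259,0.9741)
P = B + 1.22·ex + -1.84·ey = (-0.4798,0.6412)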